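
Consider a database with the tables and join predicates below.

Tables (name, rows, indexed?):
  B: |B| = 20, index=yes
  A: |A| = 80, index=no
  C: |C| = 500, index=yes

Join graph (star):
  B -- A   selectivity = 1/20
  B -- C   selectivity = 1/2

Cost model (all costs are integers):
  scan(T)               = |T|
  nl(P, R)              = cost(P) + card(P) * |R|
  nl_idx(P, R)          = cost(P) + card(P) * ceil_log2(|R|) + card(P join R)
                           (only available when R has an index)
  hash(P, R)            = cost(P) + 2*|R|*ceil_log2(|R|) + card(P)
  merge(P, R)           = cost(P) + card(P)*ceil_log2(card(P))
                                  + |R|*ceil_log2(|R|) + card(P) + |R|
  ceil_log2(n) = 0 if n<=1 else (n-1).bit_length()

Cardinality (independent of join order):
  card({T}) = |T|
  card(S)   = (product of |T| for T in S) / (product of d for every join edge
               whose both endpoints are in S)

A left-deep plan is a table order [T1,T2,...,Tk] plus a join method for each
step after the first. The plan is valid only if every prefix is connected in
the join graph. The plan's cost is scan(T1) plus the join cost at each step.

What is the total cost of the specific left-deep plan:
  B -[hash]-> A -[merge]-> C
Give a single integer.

step 1: scan B: cost=20, card=20
step 2: join A via hash
    card(P join A) = 20*80/(20) = 80
    cost = 20 + 2*80*7 + 20 = 1160
step 3: join C via merge
    card(P join C) = 80*500/(2) = 20000
    cost = 1160 + 80*7 + 500*9 + 80 + 500 = 6800

6800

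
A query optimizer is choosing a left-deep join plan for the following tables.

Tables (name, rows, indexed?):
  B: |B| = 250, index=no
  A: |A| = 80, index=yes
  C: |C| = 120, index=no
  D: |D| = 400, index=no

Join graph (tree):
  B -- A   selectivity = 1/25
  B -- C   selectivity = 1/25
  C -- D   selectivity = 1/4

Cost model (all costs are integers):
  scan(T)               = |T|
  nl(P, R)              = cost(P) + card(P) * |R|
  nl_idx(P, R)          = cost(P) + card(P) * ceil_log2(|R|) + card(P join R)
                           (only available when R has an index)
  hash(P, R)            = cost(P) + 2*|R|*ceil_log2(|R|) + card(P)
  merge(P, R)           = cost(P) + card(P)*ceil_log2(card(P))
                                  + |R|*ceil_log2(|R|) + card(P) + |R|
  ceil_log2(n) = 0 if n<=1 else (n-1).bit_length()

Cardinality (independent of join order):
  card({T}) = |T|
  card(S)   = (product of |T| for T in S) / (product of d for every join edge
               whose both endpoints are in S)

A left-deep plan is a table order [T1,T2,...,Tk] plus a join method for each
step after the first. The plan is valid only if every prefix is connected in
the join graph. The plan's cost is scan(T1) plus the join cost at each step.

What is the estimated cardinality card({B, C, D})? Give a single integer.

120000

Tables in S: B(250), C(120), D(400)
Edges inside S: B-C(d=25), C-D(d=4)
numerator = 250 * 120 * 400 = 12000000
denominator = 25 * 4 = 100
card(S) = 12000000 / 100 = 120000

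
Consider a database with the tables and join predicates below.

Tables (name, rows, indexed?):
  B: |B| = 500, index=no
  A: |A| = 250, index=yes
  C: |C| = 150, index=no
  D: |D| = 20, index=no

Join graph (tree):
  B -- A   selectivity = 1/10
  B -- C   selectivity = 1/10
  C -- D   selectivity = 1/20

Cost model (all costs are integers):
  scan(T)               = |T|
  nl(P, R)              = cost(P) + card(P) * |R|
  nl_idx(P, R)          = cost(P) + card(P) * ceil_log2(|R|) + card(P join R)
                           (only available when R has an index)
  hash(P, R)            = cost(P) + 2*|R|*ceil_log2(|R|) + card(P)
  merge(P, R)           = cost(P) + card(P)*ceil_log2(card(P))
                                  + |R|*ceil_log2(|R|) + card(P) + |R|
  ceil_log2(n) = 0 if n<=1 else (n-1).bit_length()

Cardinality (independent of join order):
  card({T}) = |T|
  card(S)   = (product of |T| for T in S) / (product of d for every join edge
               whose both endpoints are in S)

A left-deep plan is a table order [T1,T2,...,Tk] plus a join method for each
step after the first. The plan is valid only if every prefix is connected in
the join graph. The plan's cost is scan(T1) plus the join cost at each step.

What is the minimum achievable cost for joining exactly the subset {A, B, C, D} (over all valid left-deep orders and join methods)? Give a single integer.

18350

Selinger DP over subsets of {A,B,C,D}:
  {B}: scan cost=500, card=500
  {A}: scan cost=250, card=250
  {C}: scan cost=150, card=150
  {D}: scan cost=20, card=20
  {AB}: card=12500; try (A,hash)→5000, (B,merge)→7500, (A,merge)→7750, (B,hash)→9500, (A,nl_idx)→17000, (B,nl)→125250 …(+1); best=5000 via (A,hash)
  {BC}: card=7500; try (C,hash)→3400, (B,merge)→6500, (C,merge)→6850, (B,hash)→9300, (B,nl)→75150, (C,nl)→75500; best=3400 via (C,hash)
  {CD}: card=150; try (D,hash)→500, (C,merge)→1490, (D,merge)→1620, (C,hash)→2440, (C,nl)→3020, (D,nl)→3150; best=500 via (D,hash)
  {ABC}: card=187500; try (A,hash)→14900, (C,hash)→19900, (A,merge)→110650, (C,merge)→193850, (A,nl_idx)→250900, (A,nl)→1878400 …(+1); best=14900 via (A,hash)
  {BCD}: card=7500; try (B,merge)→6850, (B,hash)→9650, (D,hash)→11100, (B,nl)→75500, (D,merge)→108520, (D,nl)→153400; best=6850 via (B,merge)
  {ABCD}: card=187500; try (A,hash)→18350, (A,merge)→114100, (D,hash)→202600, (A,nl_idx)→254350, (A,nl)→1881850, (D,merge)→3577520 …(+1); best=18350 via (A,hash)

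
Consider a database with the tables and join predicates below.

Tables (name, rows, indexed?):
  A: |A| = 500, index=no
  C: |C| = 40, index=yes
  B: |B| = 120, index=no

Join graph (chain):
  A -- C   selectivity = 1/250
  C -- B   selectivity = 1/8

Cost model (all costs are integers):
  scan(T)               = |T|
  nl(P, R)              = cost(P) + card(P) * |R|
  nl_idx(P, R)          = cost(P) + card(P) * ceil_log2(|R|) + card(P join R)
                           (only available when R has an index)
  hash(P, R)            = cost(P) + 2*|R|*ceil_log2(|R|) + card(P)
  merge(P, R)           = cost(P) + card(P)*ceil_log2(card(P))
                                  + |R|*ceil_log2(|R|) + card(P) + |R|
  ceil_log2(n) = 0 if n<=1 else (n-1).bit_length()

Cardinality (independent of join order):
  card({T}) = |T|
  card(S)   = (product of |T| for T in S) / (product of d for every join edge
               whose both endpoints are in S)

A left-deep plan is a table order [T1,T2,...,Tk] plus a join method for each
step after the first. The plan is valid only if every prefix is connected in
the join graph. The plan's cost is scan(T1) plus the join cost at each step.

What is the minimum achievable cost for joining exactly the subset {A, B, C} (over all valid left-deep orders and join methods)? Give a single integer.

3080

Selinger DP over subsets of {A,B,C}:
  {A}: scan cost=500, card=500
  {C}: scan cost=40, card=40
  {B}: scan cost=120, card=120
  {AC}: card=80; try (C,hash)→1480, (C,nl_idx)→3580, (A,merge)→5320, (C,merge)→5780, (A,hash)→9080, (A,nl)→20040 …(+1); best=1480 via (C,hash)
  {BC}: card=600; try (C,hash)→720, (B,merge)→1280, (C,merge)→1360, (C,nl_idx)→1440, (B,hash)→1760, (B,nl)→4840 …(+1); best=720 via (C,hash)
  {ABC}: card=1200; try (B,merge)→3080, (B,hash)→3240, (A,hash)→10320, (B,nl)→11080, (A,merge)→12320, (A,nl)→300720; best=3080 via (B,merge)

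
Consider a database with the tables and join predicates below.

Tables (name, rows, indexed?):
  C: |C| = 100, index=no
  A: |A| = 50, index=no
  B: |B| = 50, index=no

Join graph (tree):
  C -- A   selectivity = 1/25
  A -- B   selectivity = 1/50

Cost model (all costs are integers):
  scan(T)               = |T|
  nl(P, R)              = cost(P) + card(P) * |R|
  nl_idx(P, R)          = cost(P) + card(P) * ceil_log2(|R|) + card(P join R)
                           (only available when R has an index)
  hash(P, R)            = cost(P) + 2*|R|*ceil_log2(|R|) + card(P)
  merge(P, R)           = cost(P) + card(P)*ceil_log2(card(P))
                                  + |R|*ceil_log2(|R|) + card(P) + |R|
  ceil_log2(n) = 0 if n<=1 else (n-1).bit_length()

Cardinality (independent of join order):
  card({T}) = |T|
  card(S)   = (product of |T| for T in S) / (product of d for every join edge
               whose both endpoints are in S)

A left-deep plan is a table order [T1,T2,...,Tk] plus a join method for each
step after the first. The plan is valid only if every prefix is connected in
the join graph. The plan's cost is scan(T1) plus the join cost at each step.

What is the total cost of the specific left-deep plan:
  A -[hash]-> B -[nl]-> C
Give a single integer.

step 1: scan A: cost=50, card=50
step 2: join B via hash
    card(P join B) = 50*50/(50) = 50
    cost = 50 + 2*50*6 + 50 = 700
step 3: join C via nl
    card(P join C) = 50*100/(25) = 200
    cost = 700 + 50*100 = 5700

5700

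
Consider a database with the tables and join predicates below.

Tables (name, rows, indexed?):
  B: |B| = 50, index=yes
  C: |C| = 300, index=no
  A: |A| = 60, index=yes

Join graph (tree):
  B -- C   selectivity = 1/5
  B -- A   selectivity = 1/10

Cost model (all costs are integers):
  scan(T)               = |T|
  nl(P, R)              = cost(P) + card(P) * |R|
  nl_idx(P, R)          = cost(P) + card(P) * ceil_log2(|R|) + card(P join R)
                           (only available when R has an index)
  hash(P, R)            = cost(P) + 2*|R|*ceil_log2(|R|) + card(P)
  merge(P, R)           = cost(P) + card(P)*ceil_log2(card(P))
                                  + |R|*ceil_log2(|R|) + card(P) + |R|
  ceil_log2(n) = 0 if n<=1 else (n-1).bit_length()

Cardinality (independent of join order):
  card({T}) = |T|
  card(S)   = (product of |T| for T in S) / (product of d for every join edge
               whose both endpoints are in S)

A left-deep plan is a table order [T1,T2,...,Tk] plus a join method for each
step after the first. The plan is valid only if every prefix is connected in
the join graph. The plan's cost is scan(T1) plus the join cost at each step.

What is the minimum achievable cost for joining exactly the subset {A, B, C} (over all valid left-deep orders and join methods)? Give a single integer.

4920

Selinger DP over subsets of {A,B,C}:
  {B}: scan cost=50, card=50
  {C}: scan cost=300, card=300
  {A}: scan cost=60, card=60
  {BC}: card=3000; try (B,hash)→1200, (C,merge)→3400, (B,merge)→3650, (B,nl_idx)→5100, (C,hash)→5500, (C,nl)→15050 …(+1); best=1200 via (B,hash)
  {AB}: card=300; try (A,nl_idx)→650, (B,hash)→720, (B,nl_idx)→720, (A,hash)→820, (A,merge)→820, (B,merge)→830 …(+2); best=650 via (A,nl_idx)
  {ABC}: card=18000; try (A,hash)→4920, (C,hash)→6350, (C,merge)→6650, (A,nl_idx)→37200, (A,merge)→40620, (C,nl)→90650 …(+1); best=4920 via (A,hash)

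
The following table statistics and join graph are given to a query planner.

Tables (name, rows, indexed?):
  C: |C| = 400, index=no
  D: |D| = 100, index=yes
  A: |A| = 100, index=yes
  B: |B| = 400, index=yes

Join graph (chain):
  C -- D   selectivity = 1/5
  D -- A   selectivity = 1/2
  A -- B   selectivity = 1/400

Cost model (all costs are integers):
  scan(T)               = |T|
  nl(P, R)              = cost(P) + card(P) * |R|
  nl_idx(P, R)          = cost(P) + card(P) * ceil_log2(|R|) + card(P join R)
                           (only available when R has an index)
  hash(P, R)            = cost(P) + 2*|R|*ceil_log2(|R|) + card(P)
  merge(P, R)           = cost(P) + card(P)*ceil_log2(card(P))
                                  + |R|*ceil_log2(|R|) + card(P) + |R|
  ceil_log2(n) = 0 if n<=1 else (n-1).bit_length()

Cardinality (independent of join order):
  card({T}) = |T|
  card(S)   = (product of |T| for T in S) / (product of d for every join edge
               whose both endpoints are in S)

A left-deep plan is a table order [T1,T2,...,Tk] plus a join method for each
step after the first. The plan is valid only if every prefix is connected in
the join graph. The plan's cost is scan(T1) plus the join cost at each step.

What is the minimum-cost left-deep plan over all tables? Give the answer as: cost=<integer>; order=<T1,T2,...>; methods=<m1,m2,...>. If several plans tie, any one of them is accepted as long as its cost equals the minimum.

cost=14800; order=A,B,D,C; methods=nl_idx,hash,hash

Selinger DP (subsets sized 1..n):
  {C}: scan cost=400, card=400
  {D}: scan cost=100, card=100
  {A}: scan cost=100, card=100
  {B}: scan cost=400, card=400
  {CD}: card=8000; try (D,hash)→2200, (C,merge)→4900, (D,merge)→5200, (C,hash)→7400, (D,nl_idx)→11200, (C,nl)→40100 …(+1); best=2200 via (D,hash)
  {AD}: card=5000; try (D,hash)→1600, (A,hash)→1600, (D,merge)→1700, (A,merge)→1700, (D,nl_idx)→5800, (A,nl_idx)→5800 …(+2); best=1600 via (D,hash)
  {AB}: card=100; try (B,nl_idx)→1100, (A,hash)→2200, (A,nl_idx)→3300, (B,merge)→4900, (A,merge)→5200, (B,hash)→7400 …(+2); best=1100 via (B,nl_idx)
  {ACD}: card=400000; try (A,hash)→11600, (C,hash)→13800, (C,merge)→75600, (A,merge)→115000, (A,nl_idx)→458200, (A,nl)→802200 …(+1); best=11600 via (A,hash)
  {ABD}: card=5000; try (D,hash)→2600, (D,merge)→2700, (D,nl_idx)→6800, (D,nl)→11100, (B,hash)→13800, (B,nl_idx)→51600 …(+2); best=2600 via (D,hash)
  {ABCD}: card=400000; try (C,hash)→14800, (C,merge)→76600, (B,hash)→418800, (C,nl)→2002600, (B,nl_idx)→4011600, (B,merge)→8015600 …(+1); best=14800 via (C,hash)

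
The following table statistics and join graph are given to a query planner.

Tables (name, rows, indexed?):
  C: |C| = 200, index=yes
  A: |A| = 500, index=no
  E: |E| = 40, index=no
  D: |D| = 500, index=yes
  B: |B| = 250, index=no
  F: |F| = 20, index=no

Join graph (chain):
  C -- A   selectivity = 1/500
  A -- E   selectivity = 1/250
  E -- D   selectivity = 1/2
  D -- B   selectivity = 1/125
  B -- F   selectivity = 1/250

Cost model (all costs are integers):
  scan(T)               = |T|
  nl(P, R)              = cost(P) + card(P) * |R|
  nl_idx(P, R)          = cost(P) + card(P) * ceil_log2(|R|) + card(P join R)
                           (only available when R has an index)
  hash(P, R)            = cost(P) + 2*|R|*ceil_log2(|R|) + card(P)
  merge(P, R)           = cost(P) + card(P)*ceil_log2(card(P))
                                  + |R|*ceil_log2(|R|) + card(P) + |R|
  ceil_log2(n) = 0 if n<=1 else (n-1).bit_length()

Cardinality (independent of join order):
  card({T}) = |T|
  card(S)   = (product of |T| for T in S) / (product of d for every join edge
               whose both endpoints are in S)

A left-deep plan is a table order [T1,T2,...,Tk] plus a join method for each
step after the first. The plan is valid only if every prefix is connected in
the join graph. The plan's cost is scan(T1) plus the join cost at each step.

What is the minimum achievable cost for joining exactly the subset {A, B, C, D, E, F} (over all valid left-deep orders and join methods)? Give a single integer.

18520

Selinger DP over subsets of {A,B,C,D,E,F}:
  {C}: scan cost=200, card=200
  {A}: scan cost=500, card=500
  {E}: scan cost=40, card=40
  {D}: scan cost=500, card=500
  {B}: scan cost=250, card=250
  {F}: scan cost=20, card=20
  {AC}: card=200; try (C,hash)→4200, (C,nl_idx)→4700, (A,merge)→7000, (C,merge)→7300, (A,hash)→9400, (A,nl)→100200 …(+1); best=4200 via (C,hash)
  {AE}: card=80; try (E,hash)→1480, (A,merge)→5320, (E,merge)→5780, (A,hash)→9080, (A,nl)→20040, (E,nl)→20500; best=1480 via (E,hash)
  {DE}: card=10000; try (E,hash)→1480, (D,merge)→5320, (E,merge)→5780, (D,hash)→9080, (D,nl_idx)→10400, (D,nl)→20040 …(+1); best=1480 via (E,hash)
  {BD}: card=1000; try (D,nl_idx)→3500, (B,hash)→5000, (D,merge)→7500, (B,merge)→7750, (D,hash)→9500, (D,nl)→125250 …(+1); best=3500 via (D,nl_idx)
  {BF}: card=20; try (F,hash)→700, (B,merge)→2390, (F,merge)→2620, (B,hash)→4040, (B,nl)→5020, (F,nl)→5250; best=700 via (F,hash)
  {ACE}: card=32; try (C,nl_idx)→2152, (C,merge)→3920, (C,hash)→4760, (E,hash)→4880, (E,merge)→6280, (E,nl)→12200 …(+1); best=2152 via (C,nl_idx)
  {ADE}: card=20000; try (D,merge)→7120, (D,hash)→10560, (A,hash)→20480, (D,nl_idx)→22200, (D,nl)→41480, (A,merge)→156480 …(+1); best=7120 via (D,merge)
  {BDE}: card=20000; try (E,hash)→4980, (E,merge)→14780, (B,hash)→15480, (E,nl)→43500, (B,merge)→153730, (B,nl)→2501480; best=4980 via (E,hash)
  {BDF}: card=80; try (D,nl_idx)→960, (F,hash)→4700, (D,merge)→5820, (D,hash)→9720, (D,nl)→10700, (F,merge)→14620 …(+1); best=960 via (D,nl_idx)
  {ACDE}: card=8000; try (D,merge)→7344, (D,nl_idx)→10440, (D,hash)→11184, (D,nl)→18152, (C,hash)→30320, (C,nl_idx)→175120 …(+2); best=7344 via (D,merge)
  {ABDE}: card=40000; try (B,hash)→31120, (A,hash)→33980, (B,merge)→329370, (A,merge)→329980, (B,nl)→5007120, (A,nl)→10004980; best=31120 via (B,hash)
  {BDEF}: card=1600; try (E,hash)→1520, (E,merge)→1880, (E,nl)→4160, (F,hash)→25180, (F,merge)→325100, (F,nl)→404980; best=1520 via (E,hash)
  {ABCDE}: card=16000; try (B,hash)→19344, (C,hash)→74320, (B,merge)→121594, (C,nl_idx)→367120, (C,merge)→712920, (B,nl)→2007344 …(+1); best=19344 via (B,hash)
  {ABDEF}: card=3200; try (A,hash)→12120, (A,merge)→25720, (F,hash)→71320, (F,merge)→711240, (A,nl)→801520, (F,nl)→831120; best=12120 via (A,hash)
  {ABCDEF}: card=1280; try (C,hash)→18520, (F,hash)→35544, (C,nl_idx)→39000, (C,merge)→55520, (F,merge)→259464, (F,nl)→339344 …(+1); best=18520 via (C,hash)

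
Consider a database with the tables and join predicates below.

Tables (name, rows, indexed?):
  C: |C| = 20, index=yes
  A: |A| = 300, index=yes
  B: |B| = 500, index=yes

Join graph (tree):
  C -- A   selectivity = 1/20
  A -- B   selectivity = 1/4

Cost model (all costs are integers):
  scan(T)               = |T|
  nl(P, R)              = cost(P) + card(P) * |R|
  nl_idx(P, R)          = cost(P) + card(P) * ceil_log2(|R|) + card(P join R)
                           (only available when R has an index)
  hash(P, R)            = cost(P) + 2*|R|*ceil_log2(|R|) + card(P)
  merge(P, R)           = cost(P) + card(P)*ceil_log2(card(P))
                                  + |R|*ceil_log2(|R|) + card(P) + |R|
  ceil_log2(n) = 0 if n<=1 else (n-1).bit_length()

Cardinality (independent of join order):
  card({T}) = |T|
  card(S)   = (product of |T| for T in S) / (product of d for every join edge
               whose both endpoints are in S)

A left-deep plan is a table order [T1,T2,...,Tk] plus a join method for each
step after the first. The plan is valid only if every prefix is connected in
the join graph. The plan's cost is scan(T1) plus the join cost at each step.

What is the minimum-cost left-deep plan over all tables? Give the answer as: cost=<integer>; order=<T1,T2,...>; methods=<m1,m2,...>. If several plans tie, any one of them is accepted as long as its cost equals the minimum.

Selinger DP (subsets sized 1..n):
  {C}: scan cost=20, card=20
  {A}: scan cost=300, card=300
  {B}: scan cost=500, card=500
  {AC}: card=300; try (A,nl_idx)→500, (C,hash)→800, (C,nl_idx)→2100, (A,merge)→3140, (C,merge)→3420, (A,hash)→5440 …(+2); best=500 via (A,nl_idx)
  {AB}: card=37500; try (A,hash)→6400, (B,merge)→8300, (A,merge)→8500, (B,hash)→9600, (B,nl_idx)→40500, (A,nl_idx)→42500 …(+2); best=6400 via (A,hash)
  {ABC}: card=37500; try (B,merge)→8500, (B,hash)→9800, (B,nl_idx)→40700, (C,hash)→44100, (B,nl)→150500, (C,nl_idx)→231400 …(+2); best=8500 via (B,merge)

cost=8500; order=C,A,B; methods=nl_idx,merge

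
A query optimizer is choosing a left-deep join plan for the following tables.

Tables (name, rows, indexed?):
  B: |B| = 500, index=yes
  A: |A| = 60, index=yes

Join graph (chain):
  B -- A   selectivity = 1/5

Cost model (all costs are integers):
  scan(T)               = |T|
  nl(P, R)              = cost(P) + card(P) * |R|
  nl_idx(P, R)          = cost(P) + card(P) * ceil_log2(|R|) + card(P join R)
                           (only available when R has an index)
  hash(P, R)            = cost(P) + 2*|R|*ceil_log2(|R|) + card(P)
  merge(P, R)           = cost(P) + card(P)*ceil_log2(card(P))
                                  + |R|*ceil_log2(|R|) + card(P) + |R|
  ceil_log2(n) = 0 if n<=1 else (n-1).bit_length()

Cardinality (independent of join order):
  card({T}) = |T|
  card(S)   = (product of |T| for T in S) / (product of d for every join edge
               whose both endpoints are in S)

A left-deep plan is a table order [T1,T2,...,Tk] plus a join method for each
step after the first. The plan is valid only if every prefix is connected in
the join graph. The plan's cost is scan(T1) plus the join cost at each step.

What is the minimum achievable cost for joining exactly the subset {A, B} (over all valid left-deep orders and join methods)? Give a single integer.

Selinger DP over subsets of {A,B}:
  {B}: scan cost=500, card=500
  {A}: scan cost=60, card=60
  {AB}: card=6000; try (A,hash)→1720, (B,merge)→5480, (A,merge)→5920, (B,nl_idx)→6600, (B,hash)→9120, (A,nl_idx)→9500 …(+2); best=1720 via (A,hash)

1720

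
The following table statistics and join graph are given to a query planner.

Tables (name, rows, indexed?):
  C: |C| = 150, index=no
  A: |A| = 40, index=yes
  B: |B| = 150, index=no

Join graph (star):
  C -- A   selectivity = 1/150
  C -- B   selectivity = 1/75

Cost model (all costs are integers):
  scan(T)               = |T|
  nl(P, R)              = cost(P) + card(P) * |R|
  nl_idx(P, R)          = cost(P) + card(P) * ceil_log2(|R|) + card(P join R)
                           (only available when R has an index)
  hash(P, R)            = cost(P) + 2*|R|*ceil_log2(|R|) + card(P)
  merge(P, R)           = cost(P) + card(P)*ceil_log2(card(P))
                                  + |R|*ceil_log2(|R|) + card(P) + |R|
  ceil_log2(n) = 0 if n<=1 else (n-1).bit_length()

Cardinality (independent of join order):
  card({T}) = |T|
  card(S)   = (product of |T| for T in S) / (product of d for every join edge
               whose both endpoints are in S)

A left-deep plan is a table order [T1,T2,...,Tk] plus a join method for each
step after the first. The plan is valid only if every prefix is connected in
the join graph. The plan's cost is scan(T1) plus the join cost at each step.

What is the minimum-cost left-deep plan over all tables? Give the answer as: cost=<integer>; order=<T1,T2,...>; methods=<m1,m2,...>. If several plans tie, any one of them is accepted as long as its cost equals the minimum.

Selinger DP (subsets sized 1..n):
  {C}: scan cost=150, card=150
  {A}: scan cost=40, card=40
  {B}: scan cost=150, card=150
  {AC}: card=40; try (A,hash)→780, (A,nl_idx)→1090, (C,merge)→1670, (A,merge)→1780, (C,hash)→2480, (C,nl)→6040 …(+1); best=780 via (A,hash)
  {BC}: card=300; try (C,hash)→2700, (B,hash)→2700, (C,merge)→2850, (B,merge)→2850, (C,nl)→22650, (B,nl)→22650; best=2700 via (C,hash)
  {ABC}: card=80; try (B,merge)→2410, (B,hash)→3220, (A,hash)→3480, (A,nl_idx)→4580, (A,merge)→5980, (B,nl)→6780 …(+1); best=2410 via (B,merge)

cost=2410; order=C,A,B; methods=hash,merge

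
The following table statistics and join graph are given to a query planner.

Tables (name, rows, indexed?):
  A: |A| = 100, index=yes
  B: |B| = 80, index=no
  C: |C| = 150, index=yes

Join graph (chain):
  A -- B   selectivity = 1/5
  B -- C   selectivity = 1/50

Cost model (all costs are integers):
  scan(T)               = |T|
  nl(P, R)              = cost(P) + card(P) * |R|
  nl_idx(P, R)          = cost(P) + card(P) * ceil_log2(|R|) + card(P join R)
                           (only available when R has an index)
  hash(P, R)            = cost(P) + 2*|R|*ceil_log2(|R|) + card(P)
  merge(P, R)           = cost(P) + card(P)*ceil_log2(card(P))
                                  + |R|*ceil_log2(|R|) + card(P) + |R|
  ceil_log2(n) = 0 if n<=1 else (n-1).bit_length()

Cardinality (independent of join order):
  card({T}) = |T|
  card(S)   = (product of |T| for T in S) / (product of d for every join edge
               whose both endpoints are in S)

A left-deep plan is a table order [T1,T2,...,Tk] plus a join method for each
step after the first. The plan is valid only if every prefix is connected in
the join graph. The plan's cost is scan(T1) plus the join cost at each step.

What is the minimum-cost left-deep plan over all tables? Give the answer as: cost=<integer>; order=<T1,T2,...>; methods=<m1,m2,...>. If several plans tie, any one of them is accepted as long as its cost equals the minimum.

cost=2600; order=B,C,A; methods=nl_idx,hash

Selinger DP (subsets sized 1..n):
  {A}: scan cost=100, card=100
  {B}: scan cost=80, card=80
  {C}: scan cost=150, card=150
  {AB}: card=1600; try (B,hash)→1320, (A,merge)→1520, (B,merge)→1540, (A,hash)→1560, (A,nl_idx)→2240, (A,nl)→8080 …(+1); best=1320 via (B,hash)
  {BC}: card=240; try (C,nl_idx)→960, (B,hash)→1420, (C,merge)→2070, (B,merge)→2140, (C,hash)→2560, (C,nl)→12080 …(+1); best=960 via (C,nl_idx)
  {ABC}: card=4800; try (A,hash)→2600, (A,merge)→3920, (C,hash)→5320, (A,nl_idx)→7440, (C,nl_idx)→18920, (C,merge)→21870 …(+2); best=2600 via (A,hash)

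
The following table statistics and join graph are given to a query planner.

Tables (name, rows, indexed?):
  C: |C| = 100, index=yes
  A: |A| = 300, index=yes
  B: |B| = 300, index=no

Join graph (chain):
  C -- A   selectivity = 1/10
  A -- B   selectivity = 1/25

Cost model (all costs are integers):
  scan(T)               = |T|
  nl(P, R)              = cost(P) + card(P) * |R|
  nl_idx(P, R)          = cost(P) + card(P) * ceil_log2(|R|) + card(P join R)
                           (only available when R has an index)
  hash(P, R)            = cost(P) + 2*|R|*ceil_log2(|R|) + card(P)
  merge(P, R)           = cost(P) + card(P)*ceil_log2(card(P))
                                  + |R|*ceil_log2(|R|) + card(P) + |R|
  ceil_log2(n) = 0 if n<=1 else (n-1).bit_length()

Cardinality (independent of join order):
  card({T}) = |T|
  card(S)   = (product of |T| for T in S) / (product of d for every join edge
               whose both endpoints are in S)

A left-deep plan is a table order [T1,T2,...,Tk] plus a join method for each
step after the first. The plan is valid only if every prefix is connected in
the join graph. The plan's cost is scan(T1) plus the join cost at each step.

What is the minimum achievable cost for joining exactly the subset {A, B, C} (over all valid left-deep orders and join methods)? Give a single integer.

10400

Selinger DP over subsets of {A,B,C}:
  {C}: scan cost=100, card=100
  {A}: scan cost=300, card=300
  {B}: scan cost=300, card=300
  {AC}: card=3000; try (C,hash)→2000, (A,merge)→3900, (A,nl_idx)→4000, (C,merge)→4100, (C,nl_idx)→5400, (A,hash)→5600 …(+2); best=2000 via (C,hash)
  {AB}: card=3600; try (B,hash)→6000, (A,hash)→6000, (B,merge)→6300, (A,merge)→6300, (A,nl_idx)→6600, (B,nl)→90300 …(+1); best=6000 via (B,hash)
  {ABC}: card=36000; try (B,hash)→10400, (C,hash)→11000, (B,merge)→44000, (C,merge)→53600, (C,nl_idx)→67200, (C,nl)→366000 …(+1); best=10400 via (B,hash)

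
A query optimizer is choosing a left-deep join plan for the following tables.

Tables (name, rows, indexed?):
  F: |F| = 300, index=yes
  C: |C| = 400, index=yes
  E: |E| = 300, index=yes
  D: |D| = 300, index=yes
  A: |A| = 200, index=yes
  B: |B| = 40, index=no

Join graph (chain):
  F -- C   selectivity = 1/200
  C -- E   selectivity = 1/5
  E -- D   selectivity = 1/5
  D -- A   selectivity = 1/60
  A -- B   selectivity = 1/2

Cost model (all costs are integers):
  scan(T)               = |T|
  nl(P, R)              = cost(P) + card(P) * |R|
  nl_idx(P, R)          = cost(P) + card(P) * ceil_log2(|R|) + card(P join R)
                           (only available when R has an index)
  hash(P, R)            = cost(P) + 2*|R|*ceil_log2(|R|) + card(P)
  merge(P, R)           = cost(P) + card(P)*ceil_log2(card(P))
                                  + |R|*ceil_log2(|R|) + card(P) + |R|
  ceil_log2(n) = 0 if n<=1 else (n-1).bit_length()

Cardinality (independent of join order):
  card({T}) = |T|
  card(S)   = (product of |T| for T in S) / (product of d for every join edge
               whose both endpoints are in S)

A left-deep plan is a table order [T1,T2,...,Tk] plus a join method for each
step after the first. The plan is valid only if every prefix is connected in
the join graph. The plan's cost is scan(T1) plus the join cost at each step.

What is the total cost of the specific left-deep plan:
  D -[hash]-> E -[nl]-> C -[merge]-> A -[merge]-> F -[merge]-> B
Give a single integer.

step 1: scan D: cost=300, card=300
step 2: join E via hash
    card(P join E) = 300*300/(5) = 18000
    cost = 300 + 2*300*9 + 300 = 6000
step 3: join C via nl
    card(P join C) = 18000*400/(5) = 1440000
    cost = 6000 + 18000*400 = 7206000
step 4: join A via merge
    card(P join A) = 1440000*200/(60) = 4800000
    cost = 7206000 + 1440000*21 + 200*8 + 1440000 + 200 = 38887800
step 5: join F via merge
    card(P join F) = 4800000*300/(200) = 7200000
    cost = 38887800 + 4800000*23 + 300*9 + 4800000 + 300 = 154090800
step 6: join B via merge
    card(P join B) = 7200000*40/(2) = 144000000
    cost = 154090800 + 7200000*23 + 40*6 + 7200000 + 40 = 326891080

326891080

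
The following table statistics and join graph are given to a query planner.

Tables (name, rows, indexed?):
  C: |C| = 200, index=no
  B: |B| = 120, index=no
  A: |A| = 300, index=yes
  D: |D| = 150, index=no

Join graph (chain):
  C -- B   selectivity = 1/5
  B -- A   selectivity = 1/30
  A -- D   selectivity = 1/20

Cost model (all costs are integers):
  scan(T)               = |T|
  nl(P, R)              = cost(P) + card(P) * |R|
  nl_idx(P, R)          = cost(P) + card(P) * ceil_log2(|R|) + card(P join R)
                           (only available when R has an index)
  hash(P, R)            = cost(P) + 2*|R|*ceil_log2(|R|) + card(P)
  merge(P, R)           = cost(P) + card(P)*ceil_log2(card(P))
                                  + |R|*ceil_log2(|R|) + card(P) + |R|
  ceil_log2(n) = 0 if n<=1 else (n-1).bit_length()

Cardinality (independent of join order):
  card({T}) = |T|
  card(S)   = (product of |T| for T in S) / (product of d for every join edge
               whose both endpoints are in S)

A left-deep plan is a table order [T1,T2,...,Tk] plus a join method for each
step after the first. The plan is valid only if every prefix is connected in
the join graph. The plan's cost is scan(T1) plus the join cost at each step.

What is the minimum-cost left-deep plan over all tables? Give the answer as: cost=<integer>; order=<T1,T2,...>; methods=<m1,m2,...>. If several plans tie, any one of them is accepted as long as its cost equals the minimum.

Selinger DP (subsets sized 1..n):
  {C}: scan cost=200, card=200
  {B}: scan cost=120, card=120
  {A}: scan cost=300, card=300
  {D}: scan cost=150, card=150
  {BC}: card=4800; try (B,hash)→2080, (C,merge)→2880, (B,merge)→2960, (C,hash)→3440, (C,nl)→24120, (B,nl)→24200; best=2080 via (B,hash)
  {AB}: card=1200; try (B,hash)→2280, (A,nl_idx)→2400, (A,merge)→4080, (B,merge)→4260, (A,hash)→5640, (A,nl)→36120 …(+1); best=2280 via (B,hash)
  {AD}: card=2250; try (D,hash)→3000, (A,nl_idx)→3750, (A,merge)→4500, (D,merge)→4650, (A,hash)→5700, (A,nl)→45150 …(+1); best=3000 via (D,hash)
  {ABC}: card=48000; try (C,hash)→6680, (A,hash)→12280, (C,merge)→18480, (A,merge)→72280, (A,nl_idx)→93280, (C,nl)→242280 …(+1); best=6680 via (C,hash)
  {ABD}: card=9000; try (D,hash)→5880, (B,hash)→6930, (D,merge)→18030, (B,merge)→33210, (D,nl)→182280, (B,nl)→273000; best=5880 via (D,hash)
  {ABCD}: card=360000; try (C,hash)→18080, (D,hash)→57080, (C,merge)→142680, (D,merge)→824030, (C,nl)→1805880, (D,nl)→7206680; best=18080 via (C,hash)

cost=18080; order=A,B,D,C; methods=hash,hash,hash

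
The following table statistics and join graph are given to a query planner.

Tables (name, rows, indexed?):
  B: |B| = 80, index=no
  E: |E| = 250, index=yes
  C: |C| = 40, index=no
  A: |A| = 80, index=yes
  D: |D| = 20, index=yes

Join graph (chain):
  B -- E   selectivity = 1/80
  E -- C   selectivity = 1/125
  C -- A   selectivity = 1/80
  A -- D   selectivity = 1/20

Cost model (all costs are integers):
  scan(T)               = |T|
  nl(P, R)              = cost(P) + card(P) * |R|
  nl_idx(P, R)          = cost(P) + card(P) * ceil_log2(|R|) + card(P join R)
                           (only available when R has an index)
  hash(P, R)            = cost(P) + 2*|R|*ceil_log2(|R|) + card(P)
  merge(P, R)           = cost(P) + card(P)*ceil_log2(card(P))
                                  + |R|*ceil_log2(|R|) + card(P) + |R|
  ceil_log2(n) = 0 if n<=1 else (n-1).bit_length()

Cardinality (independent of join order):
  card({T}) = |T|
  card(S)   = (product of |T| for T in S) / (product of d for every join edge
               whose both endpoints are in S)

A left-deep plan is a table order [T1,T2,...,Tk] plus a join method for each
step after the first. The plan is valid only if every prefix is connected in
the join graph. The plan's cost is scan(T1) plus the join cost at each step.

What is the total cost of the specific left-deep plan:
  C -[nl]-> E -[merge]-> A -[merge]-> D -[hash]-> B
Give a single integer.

13280

step 1: scan C: cost=40, card=40
step 2: join E via nl
    card(P join E) = 40*250/(125) = 80
    cost = 40 + 40*250 = 10040
step 3: join A via merge
    card(P join A) = 80*80/(80) = 80
    cost = 10040 + 80*7 + 80*7 + 80 + 80 = 11320
step 4: join D via merge
    card(P join D) = 80*20/(20) = 80
    cost = 11320 + 80*7 + 20*5 + 80 + 20 = 12080
step 5: join B via hash
    card(P join B) = 80*80/(80) = 80
    cost = 12080 + 2*80*7 + 80 = 13280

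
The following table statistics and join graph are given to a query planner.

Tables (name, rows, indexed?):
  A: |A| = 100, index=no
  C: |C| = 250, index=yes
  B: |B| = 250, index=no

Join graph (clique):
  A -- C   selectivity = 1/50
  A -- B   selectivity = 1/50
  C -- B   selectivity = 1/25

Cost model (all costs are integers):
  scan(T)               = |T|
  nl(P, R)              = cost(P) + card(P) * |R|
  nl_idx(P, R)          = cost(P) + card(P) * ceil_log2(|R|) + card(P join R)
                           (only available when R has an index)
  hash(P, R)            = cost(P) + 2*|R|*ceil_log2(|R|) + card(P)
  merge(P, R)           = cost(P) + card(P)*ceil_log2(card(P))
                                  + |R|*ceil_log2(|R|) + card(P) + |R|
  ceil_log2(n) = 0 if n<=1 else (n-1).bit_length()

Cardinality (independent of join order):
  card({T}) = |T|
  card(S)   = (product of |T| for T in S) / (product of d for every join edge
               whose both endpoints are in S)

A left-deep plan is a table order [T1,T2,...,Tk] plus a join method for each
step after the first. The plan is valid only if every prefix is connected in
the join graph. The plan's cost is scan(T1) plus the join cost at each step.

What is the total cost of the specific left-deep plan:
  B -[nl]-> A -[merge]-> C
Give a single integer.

step 1: scan B: cost=250, card=250
step 2: join A via nl
    card(P join A) = 250*100/(50) = 500
    cost = 250 + 250*100 = 25250
step 3: join C via merge
    card(P join C) = 500*250/(50*25) = 100
    cost = 25250 + 500*9 + 250*8 + 500 + 250 = 32500

32500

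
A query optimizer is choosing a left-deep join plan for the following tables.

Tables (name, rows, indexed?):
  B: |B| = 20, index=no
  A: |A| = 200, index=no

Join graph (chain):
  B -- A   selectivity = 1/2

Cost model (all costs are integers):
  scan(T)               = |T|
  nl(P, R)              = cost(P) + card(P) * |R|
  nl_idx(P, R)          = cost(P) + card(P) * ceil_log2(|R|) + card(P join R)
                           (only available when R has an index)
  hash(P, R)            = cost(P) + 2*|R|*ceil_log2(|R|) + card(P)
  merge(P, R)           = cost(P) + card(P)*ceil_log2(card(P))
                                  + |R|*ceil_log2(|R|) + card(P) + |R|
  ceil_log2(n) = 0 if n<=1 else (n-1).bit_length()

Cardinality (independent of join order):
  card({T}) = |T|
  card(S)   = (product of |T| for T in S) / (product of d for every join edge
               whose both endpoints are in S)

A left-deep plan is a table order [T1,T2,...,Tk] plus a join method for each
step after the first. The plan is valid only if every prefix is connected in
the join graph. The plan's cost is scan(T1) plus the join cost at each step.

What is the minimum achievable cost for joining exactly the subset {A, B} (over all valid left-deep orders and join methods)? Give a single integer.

Selinger DP over subsets of {A,B}:
  {B}: scan cost=20, card=20
  {A}: scan cost=200, card=200
  {AB}: card=2000; try (B,hash)→600, (A,merge)→1940, (B,merge)→2120, (A,hash)→3240, (A,nl)→4020, (B,nl)→4200; best=600 via (B,hash)

600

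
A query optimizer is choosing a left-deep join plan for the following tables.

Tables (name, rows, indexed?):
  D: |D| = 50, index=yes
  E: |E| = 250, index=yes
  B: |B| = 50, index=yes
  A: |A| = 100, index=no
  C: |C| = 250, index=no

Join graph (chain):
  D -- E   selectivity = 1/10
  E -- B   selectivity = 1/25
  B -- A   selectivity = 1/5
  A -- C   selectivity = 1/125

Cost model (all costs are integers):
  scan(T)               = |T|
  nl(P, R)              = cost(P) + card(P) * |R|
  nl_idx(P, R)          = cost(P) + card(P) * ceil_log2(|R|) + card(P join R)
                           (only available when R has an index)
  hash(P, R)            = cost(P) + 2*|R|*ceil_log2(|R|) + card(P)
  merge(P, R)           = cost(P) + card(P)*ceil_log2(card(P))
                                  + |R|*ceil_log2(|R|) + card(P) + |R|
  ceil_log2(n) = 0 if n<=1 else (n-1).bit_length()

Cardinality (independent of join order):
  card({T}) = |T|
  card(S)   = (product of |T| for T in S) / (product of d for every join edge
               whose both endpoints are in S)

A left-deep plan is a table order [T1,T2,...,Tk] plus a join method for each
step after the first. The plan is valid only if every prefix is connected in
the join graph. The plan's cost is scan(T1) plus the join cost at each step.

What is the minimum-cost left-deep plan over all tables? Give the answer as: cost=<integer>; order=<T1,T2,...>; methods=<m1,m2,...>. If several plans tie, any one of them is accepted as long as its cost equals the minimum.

Selinger DP (subsets sized 1..n):
  {D}: scan cost=50, card=50
  {E}: scan cost=250, card=250
  {B}: scan cost=50, card=50
  {A}: scan cost=100, card=100
  {C}: scan cost=250, card=250
  {DE}: card=1250; try (D,hash)→1100, (E,nl_idx)→1700, (E,merge)→2650, (D,merge)→2850, (D,nl_idx)→3000, (E,hash)→4100 …(+2); best=1100 via (D,hash)
  {BE}: card=500; try (E,nl_idx)→950, (B,hash)→1100, (B,nl_idx)→2250, (E,merge)→2650, (B,merge)→2850, (E,hash)→4100 …(+2); best=950 via (E,nl_idx)
  {AB}: card=1000; try (B,hash)→800, (A,merge)→1200, (B,merge)→1250, (A,hash)→1500, (B,nl_idx)→1700, (A,nl)→5050 …(+1); best=800 via (B,hash)
  {AC}: card=200; try (A,hash)→1900, (C,merge)→3150, (A,merge)→3300, (C,hash)→4200, (C,nl)→25100, (A,nl)→25250; best=1900 via (A,hash)
  {BDE}: card=2500; try (D,hash)→2050, (B,hash)→2950, (D,merge)→6300, (D,nl_idx)→6450, (B,nl_idx)→11100, (B,merge)→16450 …(+2); best=2050 via (D,hash)
  {ABE}: card=10000; try (A,hash)→2850, (E,hash)→5800, (A,merge)→6750, (E,merge)→14050, (E,nl_idx)→18800, (A,nl)→50950 …(+1); best=2850 via (A,hash)
  {ABC}: card=2000; try (B,hash)→2700, (B,merge)→4050, (B,nl_idx)→5100, (C,hash)→5800, (B,nl)→11900, (C,merge)→14050 …(+1); best=2700 via (B,hash)
  {ABDE}: card=50000; try (A,hash)→5950, (D,hash)→13450, (A,merge)→35350, (D,nl_idx)→112850, (D,merge)→153200, (A,nl)→252050 …(+1); best=5950 via (A,hash)
  {ABCE}: card=20000; try (E,hash)→8700, (C,hash)→16850, (E,merge)→28950, (E,nl_idx)→38700, (C,merge)→155100, (E,nl)→502700 …(+1); best=8700 via (E,hash)
  {ABCDE}: card=100000; try (D,hash)→29300, (C,hash)→59950, (D,nl_idx)→228700, (D,merge)→329050, (C,merge)→858200, (D,nl)→1008700 …(+1); best=29300 via (D,hash)

cost=29300; order=C,A,B,E,D; methods=hash,hash,hash,hash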